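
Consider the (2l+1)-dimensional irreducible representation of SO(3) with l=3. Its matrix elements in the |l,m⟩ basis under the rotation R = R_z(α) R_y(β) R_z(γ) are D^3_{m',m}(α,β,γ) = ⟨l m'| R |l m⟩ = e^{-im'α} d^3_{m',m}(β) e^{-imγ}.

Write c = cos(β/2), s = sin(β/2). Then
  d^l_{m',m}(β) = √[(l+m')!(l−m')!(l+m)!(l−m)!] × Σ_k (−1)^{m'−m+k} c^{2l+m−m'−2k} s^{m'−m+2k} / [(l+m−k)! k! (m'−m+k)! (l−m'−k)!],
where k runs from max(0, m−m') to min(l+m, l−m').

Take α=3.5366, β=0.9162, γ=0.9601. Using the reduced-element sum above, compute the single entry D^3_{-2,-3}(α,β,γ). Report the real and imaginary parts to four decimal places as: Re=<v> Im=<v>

D^3_{-2,-3}(3.5366,0.9162,0.9601) = e^{-i·-2·3.5366}·d^3_{-2,-3}(0.9162)·e^{-i·-3·0.9601}. Compute d first:
c=cos(0.916200/2)=0.896894, s=sin(0.916200/2)=0.442245; N=√[1·120·1·720]=293.938769
Admissible k: 0..0 (factorial args all ≥0)
  k=0: (−1)^1·293.9388/(120)·0.8969^5·0.4422^1 = -0.628702
d^3_{-2,-3}(0.9162) = -0.628702
Attach z-rotation phases: D = e^{-i(-2)(3.5366)}·(-0.628702)·e^{-i(-3)(0.9601)} = +0.542854+0.317136i

Re=0.5429 Im=0.3171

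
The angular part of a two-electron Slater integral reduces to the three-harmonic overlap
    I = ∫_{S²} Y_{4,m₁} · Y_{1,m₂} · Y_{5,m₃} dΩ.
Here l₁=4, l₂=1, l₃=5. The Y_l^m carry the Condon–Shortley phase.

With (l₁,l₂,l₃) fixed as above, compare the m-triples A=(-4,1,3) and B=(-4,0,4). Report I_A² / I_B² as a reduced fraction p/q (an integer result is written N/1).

Shared (l₁,l₂,l₃)=(4,1,5): N and (l;000)² cancel in I_A²/I_B².
A: Δ = 0!·8!·2!/11! = 1/495; Racah Σ t=0..0: t=0:+1/80640 = 1/80640; ⇒ 3j(4 1 5; -4 1 3)² = 1/495, sgn +1
B: Δ = 0!·8!·2!/11! = 1/495; Racah Σ t=0..0: t=0:+1/40320 = 1/40320; ⇒ 3j(4 1 5; -4 0 4)² = 1/55, sgn -1
I_A²/I_B² = (1/495)/(1/55) = 1/9

1/9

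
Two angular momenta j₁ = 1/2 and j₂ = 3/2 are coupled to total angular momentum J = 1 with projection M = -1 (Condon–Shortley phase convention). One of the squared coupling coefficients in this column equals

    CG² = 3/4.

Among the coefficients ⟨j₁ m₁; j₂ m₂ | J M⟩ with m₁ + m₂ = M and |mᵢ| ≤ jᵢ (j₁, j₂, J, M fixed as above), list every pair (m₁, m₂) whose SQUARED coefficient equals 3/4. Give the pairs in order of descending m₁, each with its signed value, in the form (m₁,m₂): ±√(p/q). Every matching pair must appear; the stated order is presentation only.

(1/2,-3/2): +√(3/4)

Admissible pairs with m₁+m₂ = M = -1: (-1/2,-1/2), (1/2,-3/2)
  (m₁,m₂)=(1/2,-3/2): CG² = 3/4, CG = +√(3/4)   ← matches the target
  (m₁,m₂)=(-1/2,-1/2): CG² = 1/4, CG = −√(1/4)
Pairs with CG² = 3/4: (1/2,-3/2): +√(3/4)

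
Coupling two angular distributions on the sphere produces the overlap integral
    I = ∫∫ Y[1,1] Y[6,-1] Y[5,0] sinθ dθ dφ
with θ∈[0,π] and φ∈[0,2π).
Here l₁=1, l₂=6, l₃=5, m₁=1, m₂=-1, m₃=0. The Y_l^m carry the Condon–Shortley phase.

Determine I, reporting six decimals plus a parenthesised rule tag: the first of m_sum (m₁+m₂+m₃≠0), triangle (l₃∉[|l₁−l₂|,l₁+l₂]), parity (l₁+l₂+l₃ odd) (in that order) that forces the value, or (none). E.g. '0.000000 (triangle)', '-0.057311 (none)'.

Rules hold: Σm=0, L=12 even, 5≤5≤7.
N = 3·13·11 = 429
Δ = 2!·0!·10!/13! = 1/858
Racah Σ t=1..1: t=1:−1/14400 = -1/14400
⇒ 3j(1 6 5; 0 0 0)² = 6/143, sgn +1
Racah Σ t=0..0: t=0:+1/28800 = 1/28800
⇒ 3j(1 6 5; 1 -1 0)² = 7/286, sgn -1
4πI² = N·(3j₀)²·(3jₘ)² = 63/143
I = -1·√(0.440559/4π) = -0.18723944
No selection rule forces the value: the integral is nonzero (none).

-0.187239 (none)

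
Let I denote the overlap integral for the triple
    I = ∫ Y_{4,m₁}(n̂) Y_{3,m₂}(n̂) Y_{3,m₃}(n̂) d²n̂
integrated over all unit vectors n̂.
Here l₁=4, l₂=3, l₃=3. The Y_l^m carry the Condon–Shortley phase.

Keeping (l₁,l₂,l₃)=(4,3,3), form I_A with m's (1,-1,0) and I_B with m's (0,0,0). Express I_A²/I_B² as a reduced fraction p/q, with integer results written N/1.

5/12

l's match ⇒ only the (l;m) 3-j factors differ between A and B.
A: triangle coeff Δ(4,3,3) = 1/34650; Σ_t [0,2]: t=0:+1/288 t=1:−1/24 t=2:+1/48 = -5/288; (3j)²=5/462 [(4 3 3; 1 -1 0)], sign=+1
B: triangle coeff Δ(4,3,3) = 1/34650; Σ_t [1,3]: t=1:−1/72 t=2:+1/16 t=3:−1/72 = 5/144; (3j)²=2/77 [(4 3 3; 0 0 0)], sign=-1
I_A²/I_B² = (5/462)/(2/77) = 5/12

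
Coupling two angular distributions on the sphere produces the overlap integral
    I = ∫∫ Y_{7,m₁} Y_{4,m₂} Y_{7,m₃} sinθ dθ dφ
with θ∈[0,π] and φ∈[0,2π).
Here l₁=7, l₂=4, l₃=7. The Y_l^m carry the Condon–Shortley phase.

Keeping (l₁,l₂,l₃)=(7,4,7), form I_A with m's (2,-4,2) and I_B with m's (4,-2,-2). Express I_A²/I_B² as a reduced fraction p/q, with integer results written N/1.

24696/275

Same 7,4,7: normalisation and zero-m 3j drop out of the ratio.
A: Δ: 4! 10! 4! / 19! → 1/58198140; sum: t=0:+1/8294400 = 1/8294400; 3j²(7 4 7; 2 -4 2) = Δ·Π!·Σ² = 882/46189  (sign -1)
B: Δ: 4! 10! 4! / 19! → 1/58198140; sum: t=0:+1/2903040 t=1:−1/2903040 t=2:+1/34836480 = 1/34836480; 3j²(7 4 7; 4 -2 -2) = Δ·Π!·Σ² = 25/117572  (sign -1)
I_A²/I_B² = (882/46189)/(25/117572) = 24696/275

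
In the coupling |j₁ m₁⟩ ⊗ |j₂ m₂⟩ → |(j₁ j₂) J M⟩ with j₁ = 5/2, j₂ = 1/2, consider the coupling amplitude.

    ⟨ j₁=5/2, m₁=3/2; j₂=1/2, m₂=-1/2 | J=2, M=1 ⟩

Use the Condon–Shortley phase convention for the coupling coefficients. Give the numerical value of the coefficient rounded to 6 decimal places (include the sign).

+√(2/3) = +0.816497

j₁+j₂−J=1  J+j₁−j₂=4  J−j₁+j₂=0  j₁+j₂+J+1=6
(j₁±m₁, j₂±m₂, J±M) = (4,1,0,1,3,1)
P² = 24
sum k=0..0:
  [0] +1/6 = 1/6
S = 1/6
C² = P²·S² = 2/3 ; C = +0.816497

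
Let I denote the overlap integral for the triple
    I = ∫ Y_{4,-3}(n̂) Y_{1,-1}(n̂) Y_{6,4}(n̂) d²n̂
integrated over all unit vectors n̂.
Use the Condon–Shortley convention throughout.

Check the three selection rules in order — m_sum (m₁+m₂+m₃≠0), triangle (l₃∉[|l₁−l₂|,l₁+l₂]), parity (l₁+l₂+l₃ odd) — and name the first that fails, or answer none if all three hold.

azimuthal sum: -3 − 1 + 4 = 0  ✓
l₃ must lie in [3,5]; have l₃=6  ✗
L = 4 + 1 + 6 = 11 (odd)

triangle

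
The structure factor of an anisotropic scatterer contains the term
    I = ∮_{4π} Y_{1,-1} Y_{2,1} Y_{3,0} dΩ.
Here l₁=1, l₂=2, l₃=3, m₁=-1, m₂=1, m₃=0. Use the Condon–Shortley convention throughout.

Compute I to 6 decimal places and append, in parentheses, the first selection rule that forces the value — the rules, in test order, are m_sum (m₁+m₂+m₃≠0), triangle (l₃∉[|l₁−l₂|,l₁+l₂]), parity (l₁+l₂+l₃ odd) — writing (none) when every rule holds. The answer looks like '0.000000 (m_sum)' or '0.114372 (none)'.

m-sum 0 ✓  L=6 even ✓  1≤3≤3 ✓
Π(2lᵢ+1) = 3×5×7 = 105
triangle coeff Δ(1,2,3) = 1/105
Σ_t [0,0]: t=0:+1/4 = 1/4
(3j)²=3/35 [(1 2 3; 0 0 0)], sign=-1
Σ_t [0,0]: t=0:+1/12 = 1/12
(3j)²=1/35 [(1 2 3; -1 1 0)], sign=-1
⇒ 4πI² = 9/35
I = (+1)√(9/35/(4π)) = 0.14304817
No selection rule forces the value: the integral is nonzero (none).

0.143048 (none)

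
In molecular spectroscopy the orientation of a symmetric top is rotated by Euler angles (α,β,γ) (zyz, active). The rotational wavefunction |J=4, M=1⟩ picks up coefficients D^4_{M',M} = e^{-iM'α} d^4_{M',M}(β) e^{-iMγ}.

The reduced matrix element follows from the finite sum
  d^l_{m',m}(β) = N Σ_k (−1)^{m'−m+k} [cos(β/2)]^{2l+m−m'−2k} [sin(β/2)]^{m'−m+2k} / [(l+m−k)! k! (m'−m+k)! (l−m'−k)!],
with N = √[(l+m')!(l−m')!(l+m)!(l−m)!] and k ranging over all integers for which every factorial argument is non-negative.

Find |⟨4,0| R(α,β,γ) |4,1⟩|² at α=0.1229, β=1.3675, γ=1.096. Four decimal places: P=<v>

Split into d^4_{0,1}(β=1.3675) × two z-phases.
Half-angle: c=0.775209, s=0.631704. N=√(24·24·120·6)=643.987578
Admissible k: 1..4 (factorial args all ≥0)
  k=1: (−1)^0·643.9876/(144)·0.7752^7·0.6317^1 = +0.475293
  k=2: (−1)^1·643.9876/(24)·0.7752^5·0.6317^3 = -1.893664
  k=3: (−1)^2·643.9876/(24)·0.7752^3·0.6317^5 = +1.257457
  k=4: (−1)^3·643.9876/(144)·0.7752^1·0.6317^7 = -0.139166
d^4_{0,1}(1.3675) = +0.475293 -1.893664 +1.257457 -0.139166 = -0.300080
|D^4_{0,1}|² = |d^4_{0,1}(β)|² = (-0.300080)² = 0.090048 (the z-rotation phases have unit modulus)

P=0.0900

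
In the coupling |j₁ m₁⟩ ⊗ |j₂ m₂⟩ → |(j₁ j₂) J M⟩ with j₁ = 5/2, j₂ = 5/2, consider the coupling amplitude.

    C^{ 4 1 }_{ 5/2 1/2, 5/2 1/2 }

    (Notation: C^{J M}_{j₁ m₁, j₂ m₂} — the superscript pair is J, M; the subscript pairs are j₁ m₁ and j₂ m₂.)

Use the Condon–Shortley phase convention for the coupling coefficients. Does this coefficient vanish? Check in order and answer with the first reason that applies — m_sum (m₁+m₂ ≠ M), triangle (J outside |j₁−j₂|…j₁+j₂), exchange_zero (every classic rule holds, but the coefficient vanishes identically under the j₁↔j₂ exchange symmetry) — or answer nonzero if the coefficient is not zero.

exchange_zero

m-sum: m₁+m₂ = 1/2+1/2 = 1, M = 1  ✓
triangle: |j₁−j₂| = 0 ≤ J = 4 ≤ j₁+j₂ = 5  ✓
exchange: j₁=j₂ and m₁=m₂, and (−1)^(j₁+j₂−J) = (−1)^1 = −1 forces ⟨j₁m₁;j₂m₂|JM⟩ = −⟨j₂m₂;j₁m₁|JM⟩ = −⟨j₁m₁;j₂m₂|JM⟩ ⇒ the coefficient vanishes identically
Racah sum check: Σ_k collapses to 0 ⇒ CG = 0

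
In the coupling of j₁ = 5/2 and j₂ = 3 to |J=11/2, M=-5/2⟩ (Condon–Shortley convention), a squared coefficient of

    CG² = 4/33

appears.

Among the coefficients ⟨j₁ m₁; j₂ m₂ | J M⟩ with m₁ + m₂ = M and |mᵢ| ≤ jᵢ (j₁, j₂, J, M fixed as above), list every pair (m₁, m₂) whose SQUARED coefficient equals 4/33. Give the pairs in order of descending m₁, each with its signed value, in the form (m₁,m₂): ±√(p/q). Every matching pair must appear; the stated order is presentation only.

(-5/2,0): +√(4/33)

Admissible pairs with m₁+m₂ = M = -5/2: (-5/2,0), (-3/2,-1), (-1/2,-2), (1/2,-3)
  (m₁,m₂)=(1/2,-3): CG² = 2/33, CG = +√(2/33)
  (m₁,m₂)=(-1/2,-2): CG² = 4/11, CG = +√(4/11)
  (m₁,m₂)=(-3/2,-1): CG² = 5/11, CG = +√(5/11)
  (m₁,m₂)=(-5/2,0): CG² = 4/33, CG = +√(4/33)   ← matches the target
Pairs with CG² = 4/33: (-5/2,0): +√(4/33)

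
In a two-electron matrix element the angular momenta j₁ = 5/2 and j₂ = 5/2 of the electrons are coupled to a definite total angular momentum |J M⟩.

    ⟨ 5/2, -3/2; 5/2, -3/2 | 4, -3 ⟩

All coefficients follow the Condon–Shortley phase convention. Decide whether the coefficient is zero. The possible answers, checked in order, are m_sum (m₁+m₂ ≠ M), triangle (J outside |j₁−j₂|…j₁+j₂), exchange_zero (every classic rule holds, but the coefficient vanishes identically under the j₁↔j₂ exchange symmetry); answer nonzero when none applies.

exchange_zero

m-sum: m₁+m₂ = -3/2+(-3/2) = -3, M = -3  ✓
triangle: |j₁−j₂| = 0 ≤ J = 4 ≤ j₁+j₂ = 5  ✓
exchange: j₁=j₂ and m₁=m₂, and (−1)^(j₁+j₂−J) = (−1)^1 = −1 forces ⟨j₁m₁;j₂m₂|JM⟩ = −⟨j₂m₂;j₁m₁|JM⟩ = −⟨j₁m₁;j₂m₂|JM⟩ ⇒ the coefficient vanishes identically
Racah sum check: Σ_k collapses to 0 ⇒ CG = 0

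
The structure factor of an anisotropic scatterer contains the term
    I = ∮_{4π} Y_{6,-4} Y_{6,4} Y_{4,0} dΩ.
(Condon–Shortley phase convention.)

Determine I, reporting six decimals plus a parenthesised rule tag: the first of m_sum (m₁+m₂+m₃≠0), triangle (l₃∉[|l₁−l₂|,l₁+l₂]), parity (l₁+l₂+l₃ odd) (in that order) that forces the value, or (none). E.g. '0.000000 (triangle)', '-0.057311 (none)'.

Rules hold: Σm=0, L=16 even, 0≤4≤12.
N = 13·13·9 = 1521
Δ = 8!·4!·4!/17! = 1/15315300
Racah Σ t=2..6: t=2:+1/829440 t=3:−1/25920 t=4:+1/9216 t=5:−1/25920 t=6:+1/829440 = 7/207360
⇒ 3j(6 6 4; 0 0 0)² = 28/2431, sgn +1
Racah Σ t=6..8: t=6:+1/829440 t=7:−1/181440 t=8:+1/645120 = -1/362880
⇒ 3j(6 6 4; -4 4 0)² = 256/17017, sgn -1
4πI² = N·(3j₀)²·(3jₘ)² = 9216/34969
I = -1·√(0.263548/4π) = -0.14481872
No selection rule forces the value: the integral is nonzero (none).

-0.144819 (none)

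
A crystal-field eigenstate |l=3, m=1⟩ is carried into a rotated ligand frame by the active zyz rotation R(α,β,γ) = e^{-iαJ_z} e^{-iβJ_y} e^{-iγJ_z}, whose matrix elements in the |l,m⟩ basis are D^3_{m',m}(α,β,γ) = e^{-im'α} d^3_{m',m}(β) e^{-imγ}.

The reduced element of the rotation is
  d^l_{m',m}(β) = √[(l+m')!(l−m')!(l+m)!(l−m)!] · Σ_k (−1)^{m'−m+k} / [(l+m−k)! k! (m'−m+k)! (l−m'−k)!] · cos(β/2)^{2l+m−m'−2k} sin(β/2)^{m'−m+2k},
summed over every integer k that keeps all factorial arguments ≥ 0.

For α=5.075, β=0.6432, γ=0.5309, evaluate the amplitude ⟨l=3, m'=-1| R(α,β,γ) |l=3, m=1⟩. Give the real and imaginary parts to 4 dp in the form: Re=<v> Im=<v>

First d^3_{-1,1}(β=0.6432), then the phase factors e^{-i(-1)α} and e^{-i(1)γ}:
With c≡cos(β/2)=0.948731 and s≡sin(β/2)=0.316085, N=[2·24·24·2]^{1/2}=48.000000
The bounds max(0,m−m')=2 and min(l+m,l−m')=4 give 3 terms
  k=2: (−1)^0·48.0000/(8)·0.9487^4·0.3161^2 = +0.485659
  k=3: (−1)^1·48.0000/(6)·0.9487^2·0.3161^4 = -0.071877
  k=4: (−1)^2·48.0000/(48)·0.9487^0·0.3161^6 = +0.000997
d^3_{-1,1}(0.6432) = +0.485659 -0.071877 +0.000997 = +0.414779
Phases: e^{-i·(-1)·5.0750}=+0.354717-0.934974i, e^{-i·(1)·0.5309}=+0.862352-0.506310i ⇒ D=-0.069474-0.408919i

Re=-0.0695 Im=-0.4089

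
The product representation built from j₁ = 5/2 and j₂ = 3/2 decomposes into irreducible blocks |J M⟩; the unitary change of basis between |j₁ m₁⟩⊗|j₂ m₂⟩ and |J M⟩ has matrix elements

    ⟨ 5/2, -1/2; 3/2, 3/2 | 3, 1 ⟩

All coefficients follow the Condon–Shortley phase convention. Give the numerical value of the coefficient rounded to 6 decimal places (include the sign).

j₁+j₂−J=1  J+j₁−j₂=4  J−j₁+j₂=2  j₁+j₂+J+1=8
(j₁±m₁, j₂±m₂, J±M) = (2,3,3,0,4,2)
P² = 144/5
sum k=1..1:
  [1] −1/8 = -1/8
S = -1/8
C² = P²·S² = 9/20 ; C = -0.670820

−√(9/20) = -0.670820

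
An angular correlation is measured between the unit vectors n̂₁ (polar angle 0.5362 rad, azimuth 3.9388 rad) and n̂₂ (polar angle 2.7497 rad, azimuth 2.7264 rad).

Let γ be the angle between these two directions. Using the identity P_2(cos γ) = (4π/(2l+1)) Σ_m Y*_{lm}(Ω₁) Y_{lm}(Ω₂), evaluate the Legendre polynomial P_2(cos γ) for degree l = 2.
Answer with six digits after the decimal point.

Addition theorem: P_2(cos γ) = (4π/5) Σ_m Y*_{lm}(Ω₁) Y_{lm}(Ω₂), m = −2…2:
  m=-2: Y*=-0.002381+0.100786i  Y=+0.038012+0.041596i  product -0.004283+0.003732i
  m=-1: Y*=-0.237060-0.242726i  Y=+0.249528+0.109996i  product -0.032454-0.086643i
  m=+0: Y*=+0.383840-0.000000i  Y=+0.492758+0.000000i  product +0.189140+0.000000i
  m=+1: Y*=+0.237060-0.242726i  Y=-0.249528+0.109996i  product -0.032454+0.086643i
  m=+2: Y*=-0.002381-0.100786i  Y=+0.038012-0.041596i  product -0.004283-0.003732i
Total Σ_m = +0.115667+0.000000i. Multiply by 2.513274: +0.290702+0.000000i. P_2(cos γ) = 0.290702

0.290702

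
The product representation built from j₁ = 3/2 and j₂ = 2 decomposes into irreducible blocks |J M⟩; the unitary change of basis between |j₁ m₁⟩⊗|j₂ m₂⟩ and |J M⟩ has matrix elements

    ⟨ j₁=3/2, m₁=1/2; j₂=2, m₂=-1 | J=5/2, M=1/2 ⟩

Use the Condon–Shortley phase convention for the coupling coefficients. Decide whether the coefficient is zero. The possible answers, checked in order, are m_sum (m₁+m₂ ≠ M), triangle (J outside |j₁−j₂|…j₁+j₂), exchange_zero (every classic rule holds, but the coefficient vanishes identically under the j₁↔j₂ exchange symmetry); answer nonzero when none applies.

m-sum: m₁+m₂ = 1/2+(-1) = -1/2, M = 1/2  ✗ ⇒ coefficient is 0

m_sum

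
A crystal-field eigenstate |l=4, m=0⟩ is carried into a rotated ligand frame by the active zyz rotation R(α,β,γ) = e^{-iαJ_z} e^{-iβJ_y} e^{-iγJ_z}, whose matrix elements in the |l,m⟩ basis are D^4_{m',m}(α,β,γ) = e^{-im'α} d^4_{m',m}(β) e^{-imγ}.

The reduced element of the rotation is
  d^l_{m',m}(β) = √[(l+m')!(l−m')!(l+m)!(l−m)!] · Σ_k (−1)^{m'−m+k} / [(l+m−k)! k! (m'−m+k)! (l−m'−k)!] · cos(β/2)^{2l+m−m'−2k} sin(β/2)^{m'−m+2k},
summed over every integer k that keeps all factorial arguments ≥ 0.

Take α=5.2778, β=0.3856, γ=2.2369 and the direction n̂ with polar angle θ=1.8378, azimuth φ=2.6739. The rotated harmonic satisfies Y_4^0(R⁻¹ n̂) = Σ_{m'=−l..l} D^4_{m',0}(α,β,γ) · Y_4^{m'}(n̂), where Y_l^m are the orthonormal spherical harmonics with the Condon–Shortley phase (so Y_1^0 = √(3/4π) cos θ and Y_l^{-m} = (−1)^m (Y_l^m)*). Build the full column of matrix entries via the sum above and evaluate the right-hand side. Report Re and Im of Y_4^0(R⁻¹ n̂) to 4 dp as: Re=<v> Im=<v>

Need the full column D^4_{m',0} for m'=−4..4 at α=5.2778, β=0.3856, γ=2.2369.
cos(β/2)=0.981472, sin(β/2)=0.191608
d^4_{-4,0}: single k=4 term ⇒ +0.010464;  D = -0.006668+0.008065i
d^4_{-3,0}: k∈[3..4] ⇒ +0.075804 -0.002889 = +0.072915;  D = -0.072342-0.009122i
d^4_{-2,0}: k∈[2..4] ⇒ +0.311325 -0.031641 +0.000452 = +0.280136;  D = -0.119314-0.253456i
d^4_{-1,0}: k∈[1..4] ⇒ +0.751748 -0.171907 +0.006552 -0.000042 = +0.586351;  D = +0.314145-0.495096i
d^4_{0,0}: k∈[0..4] ⇒ +0.861037 -0.525064 +0.045026 -0.000763 +0.000002 = +0.380238;  D = +0.380238+0.000000i
d^4_{1,0}: k∈[0..3] ⇒ -0.751748 +0.171907 -0.006552 +0.000042 = -0.586351;  D = -0.314145-0.495096i
d^4_{2,0}: k∈[0..2] ⇒ +0.311325 -0.031641 +0.000452 = +0.280136;  D = -0.119314+0.253456i
d^4_{3,0}: k∈[0..1] ⇒ -0.075804 +0.002889 = -0.072915;  D = +0.072342-0.009122i
d^4_{4,0}: single k=0 term ⇒ +0.010464;  D = -0.006668-0.008065i
Y_4^{m'}(θ=1.8378,φ=2.6739) and Σ D·Y over m':
  (-0.0067+0.0081i)·(-0.1132+0.3660i)  (-0.0723-0.0091i)·(+0.0495+0.2922i)  (-0.1193-0.2535i)·(-0.0947-0.1284i)  (+0.3141-0.4951i)·(-0.2700-0.1364i)  (+0.3802+0.0000i)·(+0.1144+0.0000i)  (-0.3141-0.4951i)·(+0.2700-0.1364i)  (-0.1193+0.2535i)·(-0.0947+0.1284i)  (+0.0723-0.0091i)·(-0.0495+0.2922i)  (-0.0067-0.0081i)·(-0.1132-0.3660i)
Y_4^0(R⁻¹ n̂) = -0.309942-0.000000i

Re=-0.3099 Im=0.0000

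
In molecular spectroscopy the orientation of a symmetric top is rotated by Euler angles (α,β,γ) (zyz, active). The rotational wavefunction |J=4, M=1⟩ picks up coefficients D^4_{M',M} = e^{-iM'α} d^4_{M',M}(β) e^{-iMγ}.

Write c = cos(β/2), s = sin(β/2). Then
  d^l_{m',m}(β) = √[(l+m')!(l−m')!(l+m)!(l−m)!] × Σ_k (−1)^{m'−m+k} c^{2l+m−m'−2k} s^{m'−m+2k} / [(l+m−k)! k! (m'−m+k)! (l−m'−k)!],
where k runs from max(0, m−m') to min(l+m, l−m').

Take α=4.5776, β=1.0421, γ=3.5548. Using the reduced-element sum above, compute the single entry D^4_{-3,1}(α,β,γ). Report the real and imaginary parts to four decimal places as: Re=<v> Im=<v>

D^4_{-3,1}(4.5776,1.0421,3.5548) = e^{-i·-3·4.5776}·d^4_{-3,1}(1.0421)·e^{-i·1·3.5548}. Compute d first:
c=cos(1.042100/2)=0.867297, s=sin(1.042100/2)=0.497791; N=√[1·5040·120·6]=1904.940944
Admissible k: 4..5 (factorial args all ≥0)
  k=4: (−1)^0·1904.9409/(144)·0.8673^4·0.4978^4 = +0.459599
  k=5: (−1)^1·1904.9409/(240)·0.8673^2·0.4978^6 = -0.090842
d^4_{-3,1}(1.0421) = +0.459599 -0.090842 = +0.368756
Phases: e^{-i·(-3)·4.5776}=+0.393437+0.919352i, e^{-i·(1)·3.5548}=-0.915838+0.401549i ⇒ D=-0.269004-0.252227i

Re=-0.2690 Im=-0.2522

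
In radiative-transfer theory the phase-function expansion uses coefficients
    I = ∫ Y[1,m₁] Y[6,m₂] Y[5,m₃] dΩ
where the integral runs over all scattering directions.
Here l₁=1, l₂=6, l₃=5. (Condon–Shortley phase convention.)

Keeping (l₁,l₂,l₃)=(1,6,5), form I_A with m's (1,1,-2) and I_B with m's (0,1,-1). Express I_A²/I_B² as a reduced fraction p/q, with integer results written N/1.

l's match ⇒ only the (l;m) 3-j factors differ between A and B.
A: triangle coeff Δ(1,6,5) = 1/858; Σ_t [0,0]: t=0:+1/60480 = 1/60480; (3j)²=5/429 [(1 6 5; 1 1 -2)], sign=-1
B: triangle coeff Δ(1,6,5) = 1/858; Σ_t [1,1]: t=1:−1/17280 = -1/17280; (3j)²=35/858 [(1 6 5; 0 1 -1)], sign=-1
I_A²/I_B² = (5/429)/(35/858) = 2/7

2/7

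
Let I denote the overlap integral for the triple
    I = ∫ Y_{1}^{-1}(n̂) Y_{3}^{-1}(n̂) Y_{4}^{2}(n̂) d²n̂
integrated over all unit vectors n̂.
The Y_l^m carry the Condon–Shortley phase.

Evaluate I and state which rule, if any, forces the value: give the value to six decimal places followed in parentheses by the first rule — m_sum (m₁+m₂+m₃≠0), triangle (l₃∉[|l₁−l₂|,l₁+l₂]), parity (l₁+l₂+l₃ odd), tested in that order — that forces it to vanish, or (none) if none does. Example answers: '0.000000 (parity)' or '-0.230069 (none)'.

0.238414 (none)

Checks pass: Σm=0; 8 even; l₃=4∈[2,4].
(2·1+1)(2·3+1)(2·4+1) = 189
Δ: 0! 2! 6! / 9! → 1/252
sum: t=0:+1/36 = 1/36
3j²(1 3 4; 0 0 0) = Δ·Π!·Σ² = 4/63  (sign +1)
sum: t=0:+1/96 = 1/96
3j²(1 3 4; -1 -1 2) = Δ·Π!·Σ² = 5/84  (sign +1)
combine: 4πI² = 189·4/63·5/84 = 5/7
take √, sign +1: I = 0.23841361
No selection rule forces the value: the integral is nonzero (none).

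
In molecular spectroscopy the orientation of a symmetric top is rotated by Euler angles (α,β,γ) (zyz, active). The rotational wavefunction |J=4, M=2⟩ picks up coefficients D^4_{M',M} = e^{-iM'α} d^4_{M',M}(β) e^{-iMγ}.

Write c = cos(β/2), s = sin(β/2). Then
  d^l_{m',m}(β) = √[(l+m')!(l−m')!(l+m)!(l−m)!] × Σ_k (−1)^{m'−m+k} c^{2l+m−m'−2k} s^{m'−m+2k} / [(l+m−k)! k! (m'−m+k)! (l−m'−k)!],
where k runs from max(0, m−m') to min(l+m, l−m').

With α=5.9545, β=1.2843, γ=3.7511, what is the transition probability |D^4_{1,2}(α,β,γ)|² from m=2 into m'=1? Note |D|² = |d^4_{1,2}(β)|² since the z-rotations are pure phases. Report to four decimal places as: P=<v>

P=0.1637

D^4_{1,2}(5.9545,1.2843,3.7511) = e^{-i·1·5.9545}·d^4_{1,2}(1.2843)·e^{-i·2·3.7511}. Compute d first:
c=cos(1.284300/2)=0.800810, s=sin(1.284300/2)=0.598919; N=√[120·6·720·2]=1018.233765
The bounds max(0,m−m')=1 and min(l+m,l−m')=3 give 3 terms
  k=1: (−1)^0·1018.2338/(240)·0.8008^7·0.5989^1 = +0.536674
  k=2: (−1)^1·1018.2338/(48)·0.8008^5·0.5989^3 = -1.500918
  k=3: (−1)^2·1018.2338/(72)·0.8008^3·0.5989^5 = +0.559683
d^4_{1,2}(1.2843) = +0.536674 -1.500918 +0.559683 = -0.404561
|D^4_{1,2}|² = |d^4_{1,2}(β)|² = (-0.404561)² = 0.163670 (the z-rotation phases have unit modulus)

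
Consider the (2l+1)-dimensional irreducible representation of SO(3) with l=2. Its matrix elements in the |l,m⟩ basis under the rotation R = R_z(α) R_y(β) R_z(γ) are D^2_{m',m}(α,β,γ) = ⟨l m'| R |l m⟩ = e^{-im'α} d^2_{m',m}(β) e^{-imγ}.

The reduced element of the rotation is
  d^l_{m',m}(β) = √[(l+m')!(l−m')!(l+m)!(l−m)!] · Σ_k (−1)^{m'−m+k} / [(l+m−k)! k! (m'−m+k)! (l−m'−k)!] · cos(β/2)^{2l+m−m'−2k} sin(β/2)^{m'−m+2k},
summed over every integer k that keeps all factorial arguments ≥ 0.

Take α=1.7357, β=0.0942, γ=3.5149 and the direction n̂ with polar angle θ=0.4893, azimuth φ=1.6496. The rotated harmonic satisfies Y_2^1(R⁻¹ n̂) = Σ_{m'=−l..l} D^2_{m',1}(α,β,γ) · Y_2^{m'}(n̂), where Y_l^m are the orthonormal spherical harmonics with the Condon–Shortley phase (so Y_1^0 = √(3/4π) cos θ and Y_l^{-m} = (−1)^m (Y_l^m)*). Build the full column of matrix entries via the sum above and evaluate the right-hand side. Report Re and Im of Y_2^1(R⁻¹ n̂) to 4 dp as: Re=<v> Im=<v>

Re=0.2438 Im=-0.1265

Need the full column D^2_{m',1} for m'=−2..2 at α=1.7357, β=0.0942, γ=3.5149.
cos(β/2)=0.998891, sin(β/2)=0.047083
d^2_{-2,1}: single k=3 term ⇒ +0.000209;  D = +0.000208-0.000009i
d^2_{-1,1}: k∈[2..3] ⇒ +0.006636 -0.000005 = +0.006631;  D = -0.001372-0.006487i
d^2_{0,1}: k∈[1..2] ⇒ +0.114945 -0.000255 = +0.114690;  D = -0.106791+0.041827i
d^2_{1,1}: k∈[0..1] ⇒ +0.995571 -0.006636 = +0.988936;  D = +0.506929+0.849127i
d^2_{2,1}: single k=0 term ⇒ -0.093852;  D = -0.071593+0.060685i
Y_2^{m'}(θ=0.4893,φ=1.6496) and Σ D·Y over m':
  (+0.0002-0.0000i)·(-0.0843+0.0134i)  (-0.0014-0.0065i)·(-0.0252-0.3195i)  (-0.1068+0.0418i)·(+0.4218+0.0000i)  (+0.5069+0.8491i)·(+0.0252-0.3195i)  (-0.0716+0.0607i)·(-0.0843-0.0134i)
Y_2^1(R⁻¹ n̂) = +0.243839-0.126450i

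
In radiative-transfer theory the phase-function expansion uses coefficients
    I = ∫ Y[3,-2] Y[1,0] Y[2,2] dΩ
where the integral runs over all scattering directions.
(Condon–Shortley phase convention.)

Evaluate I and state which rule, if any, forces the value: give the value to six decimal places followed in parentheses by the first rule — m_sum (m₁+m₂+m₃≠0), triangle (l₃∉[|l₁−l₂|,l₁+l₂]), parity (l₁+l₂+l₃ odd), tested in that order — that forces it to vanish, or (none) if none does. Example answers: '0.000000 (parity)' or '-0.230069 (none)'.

m-sum 0 ✓  L=6 even ✓  2≤2≤4 ✓
Π(2lᵢ+1) = 7×3×5 = 105
triangle coeff Δ(3,1,2) = 1/105
Σ_t [1,1]: t=1:−1/4 = -1/4
(3j)²=3/35 [(3 1 2; 0 0 0)], sign=-1
Σ_t [1,1]: t=1:−1/24 = -1/24
(3j)²=1/21 [(3 1 2; -2 0 2)], sign=-1
⇒ 4πI² = 3/7
I = (+1)√(3/7/(4π)) = 0.18467439
No selection rule forces the value: the integral is nonzero (none).

0.184674 (none)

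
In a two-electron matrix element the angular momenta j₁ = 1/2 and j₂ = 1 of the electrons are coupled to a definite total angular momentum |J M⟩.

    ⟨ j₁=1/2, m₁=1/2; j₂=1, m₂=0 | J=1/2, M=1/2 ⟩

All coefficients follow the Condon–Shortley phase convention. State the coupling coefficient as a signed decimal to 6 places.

√[2·1!0!1!/3! · 1!0!1!1!1!0!] = √(1/3)
  +(−1)^0/∏(0,1,0,1,0,0)! = 1  (running 1)
⟨..|..⟩ = √(1/3)·(1) = +0.577350

+√(1/3) ≈ +0.577350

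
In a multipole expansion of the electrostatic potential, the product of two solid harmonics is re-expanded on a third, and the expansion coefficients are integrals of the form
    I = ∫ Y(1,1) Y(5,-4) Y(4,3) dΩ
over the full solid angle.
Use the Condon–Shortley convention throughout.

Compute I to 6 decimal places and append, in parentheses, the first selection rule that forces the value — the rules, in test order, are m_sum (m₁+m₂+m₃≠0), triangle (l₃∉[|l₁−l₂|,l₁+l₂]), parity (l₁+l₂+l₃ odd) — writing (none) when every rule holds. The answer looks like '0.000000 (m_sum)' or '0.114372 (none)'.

Checks pass: Σm=0; 10 even; l₃=4∈[4,6].
(2·1+1)(2·5+1)(2·4+1) = 297
Δ: 2! 0! 8! / 11! → 1/495
sum: t=1:−1/576 = -1/576
3j²(1 5 4; 0 0 0) = Δ·Π!·Σ² = 5/99  (sign -1)
sum: t=0:+1/10080 = 1/10080
3j²(1 5 4; 1 -4 3) = Δ·Π!·Σ² = 4/55  (sign -1)
combine: 4πI² = 297·5/99·4/55 = 12/11
take √, sign +1: I = 0.29463840
No selection rule forces the value: the integral is nonzero (none).

0.294638 (none)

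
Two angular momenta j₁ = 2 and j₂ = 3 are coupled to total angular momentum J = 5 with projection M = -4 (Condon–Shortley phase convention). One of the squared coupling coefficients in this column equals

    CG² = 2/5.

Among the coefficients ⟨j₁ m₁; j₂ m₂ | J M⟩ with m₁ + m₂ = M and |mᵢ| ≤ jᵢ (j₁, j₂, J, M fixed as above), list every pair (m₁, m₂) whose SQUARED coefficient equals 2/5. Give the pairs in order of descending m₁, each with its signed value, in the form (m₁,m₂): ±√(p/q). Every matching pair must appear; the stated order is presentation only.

Admissible pairs with m₁+m₂ = M = -4: (-2,-2), (-1,-3)
  (m₁,m₂)=(-1,-3): CG² = 2/5, CG = +√(2/5)   ← matches the target
  (m₁,m₂)=(-2,-2): CG² = 3/5, CG = +√(3/5)
Pairs with CG² = 2/5: (-1,-3): +√(2/5)

(-1,-3): +√(2/5)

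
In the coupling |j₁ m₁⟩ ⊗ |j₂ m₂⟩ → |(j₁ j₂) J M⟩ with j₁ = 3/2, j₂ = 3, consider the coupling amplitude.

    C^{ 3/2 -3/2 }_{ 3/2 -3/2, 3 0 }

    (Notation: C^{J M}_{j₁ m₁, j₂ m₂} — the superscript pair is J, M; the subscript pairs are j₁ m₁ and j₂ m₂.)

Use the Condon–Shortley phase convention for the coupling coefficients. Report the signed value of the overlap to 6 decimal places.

triangle: 3!*0!*3!/7! = 36/5040
(j±m)!: 0!*3!*3!*3!*0!*3! = 1296
prefactor² = (2J+1)*Δ*N² = 1296/35
  k=3: −1/(3!*0!*0!*0!*0!*3!) = -1/36
Σ = -1/36  ⇒  CG² = 1296/35*(-1/36)² = 1/35
CG = −√(1/35) = -0.169031

−√(1/35) ≈ -0.169031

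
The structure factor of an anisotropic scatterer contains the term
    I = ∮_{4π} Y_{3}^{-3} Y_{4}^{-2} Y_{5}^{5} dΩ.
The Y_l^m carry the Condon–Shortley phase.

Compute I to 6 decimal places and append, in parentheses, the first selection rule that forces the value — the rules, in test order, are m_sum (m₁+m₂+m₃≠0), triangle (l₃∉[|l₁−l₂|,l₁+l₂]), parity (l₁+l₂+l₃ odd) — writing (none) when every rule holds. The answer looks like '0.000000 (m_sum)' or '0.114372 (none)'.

Checks pass: Σm=0; 12 even; l₃=5∈[1,7].
(2·3+1)(2·4+1)(2·5+1) = 693
Δ: 2! 4! 6! / 13! → 1/180180
sum: t=0:+1/576 t=1:−1/144 t=2:+1/576 = -1/288
3j²(3 4 5; 0 0 0) = Δ·Π!·Σ² = 20/1001  (sign +1)
sum: t=2:+1/34560 = 1/34560
3j²(3 4 5; -3 -2 5) = Δ·Π!·Σ² = 5/286  (sign +1)
combine: 4πI² = 693·20/1001·5/286 = 450/1859
take √, sign +1: I = 0.13879110
No selection rule forces the value: the integral is nonzero (none).

0.138791 (none)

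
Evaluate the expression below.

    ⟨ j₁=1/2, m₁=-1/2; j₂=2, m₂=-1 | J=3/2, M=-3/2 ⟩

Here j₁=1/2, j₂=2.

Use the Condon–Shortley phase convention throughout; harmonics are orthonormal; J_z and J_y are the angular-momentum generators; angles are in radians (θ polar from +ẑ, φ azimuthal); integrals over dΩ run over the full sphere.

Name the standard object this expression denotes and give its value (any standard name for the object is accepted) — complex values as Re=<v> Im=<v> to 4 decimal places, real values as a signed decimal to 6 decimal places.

Clebsch–Gordan coefficient, −√(1/5) ≈ -0.447214

This is a Clebsch–Gordan (vector-coupling) coefficient.
√[4·1!0!3!/5! · 0!1!1!3!0!3!] = √(36/5)
  +(−1)^1/∏(1,0,0,0,0,3)! = -1/6  (running -1/6)
⟨..|..⟩ = √(36/5)·(-1/6) = -0.447214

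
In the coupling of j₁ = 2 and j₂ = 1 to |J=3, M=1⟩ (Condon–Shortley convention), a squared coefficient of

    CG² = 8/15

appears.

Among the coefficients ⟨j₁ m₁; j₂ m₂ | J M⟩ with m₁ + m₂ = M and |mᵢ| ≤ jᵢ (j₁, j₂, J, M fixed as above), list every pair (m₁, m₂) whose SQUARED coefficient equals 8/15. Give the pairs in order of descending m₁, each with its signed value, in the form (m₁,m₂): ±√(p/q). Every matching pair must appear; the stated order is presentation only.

Admissible pairs with m₁+m₂ = M = 1: (0,1), (1,0), (2,-1)
  (m₁,m₂)=(2,-1): CG² = 1/15, CG = +√(1/15)
  (m₁,m₂)=(1,0): CG² = 8/15, CG = +√(8/15)   ← matches the target
  (m₁,m₂)=(0,1): CG² = 2/5, CG = +√(2/5)
Pairs with CG² = 8/15: (1,0): +√(8/15)

(1,0): +√(8/15)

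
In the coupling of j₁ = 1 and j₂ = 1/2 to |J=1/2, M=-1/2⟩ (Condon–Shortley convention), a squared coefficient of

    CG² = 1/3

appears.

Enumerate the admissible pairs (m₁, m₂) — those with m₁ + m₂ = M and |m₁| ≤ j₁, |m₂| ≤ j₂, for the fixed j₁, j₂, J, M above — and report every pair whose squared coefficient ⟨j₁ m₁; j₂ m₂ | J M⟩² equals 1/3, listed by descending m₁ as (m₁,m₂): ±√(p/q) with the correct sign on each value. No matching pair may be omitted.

(0,-1/2): +√(1/3)

Admissible pairs with m₁+m₂ = M = -1/2: (-1,1/2), (0,-1/2)
  (m₁,m₂)=(0,-1/2): CG² = 1/3, CG = +√(1/3)   ← matches the target
  (m₁,m₂)=(-1,1/2): CG² = 2/3, CG = −√(2/3)
Pairs with CG² = 1/3: (0,-1/2): +√(1/3)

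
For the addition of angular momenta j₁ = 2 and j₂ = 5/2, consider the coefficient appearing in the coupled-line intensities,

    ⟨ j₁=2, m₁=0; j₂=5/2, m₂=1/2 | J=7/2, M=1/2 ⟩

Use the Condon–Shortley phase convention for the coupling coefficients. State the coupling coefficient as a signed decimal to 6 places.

j₁+j₂−J=1  J+j₁−j₂=3  J−j₁+j₂=4  j₁+j₂+J+1=9
(j₁±m₁, j₂±m₂, J±M) = (2,2,3,2,4,3)
P² = 768/35
sum k=0..1:
  [0] +1/12 = 1/12
  [1] −1/8 = -1/8
S = -1/24
C² = P²·S² = 4/105 ; C = -0.195180

−√(4/105) = -0.195180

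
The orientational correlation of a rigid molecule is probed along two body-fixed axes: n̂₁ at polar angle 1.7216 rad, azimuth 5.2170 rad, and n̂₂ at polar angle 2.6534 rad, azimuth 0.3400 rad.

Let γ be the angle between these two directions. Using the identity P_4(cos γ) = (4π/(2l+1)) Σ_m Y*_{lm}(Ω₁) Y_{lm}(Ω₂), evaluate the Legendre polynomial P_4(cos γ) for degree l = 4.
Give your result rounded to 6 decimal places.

Expand P_4 via completeness: Σ_{m} conj(Y_{4,m}) at Ω₁ times Y_{4,m} at Ω₂ —
  term(m=-4) = (0.007162, 0.005540)   from Y*(Ω₁)=(-0.183000, 0.381125), Y(Ω₂)=(0.004481, -0.020942)
  term(m=-3) = (-0.009824, 0.018250)   from Y*(Ω₁)=(0.181417, -0.010345), Y(Ω₂)=(-0.059697, 0.097194)
  term(m=-2) = (0.085512, 0.029216)   from Y*(Ω₁)=(0.146611, 0.233031), Y(Ω₂)=(0.255218, -0.206385)
  term(m=-1) = (-0.015777, 0.094974)   from Y*(Ω₁)=(0.096548, -0.174808), Y(Ω₂)=(-0.454506, 0.160775)
  term(m=+0) = (0.023424, 0.000000)   from Y*(Ω₁)=(0.247616, -0.000000), Y(Ω₂)=(0.094599, 0.000000)
  term(m=+1) = (-0.015777, -0.094974)   from Y*(Ω₁)=(-0.096548, -0.174808), Y(Ω₂)=(0.454506, 0.160775)
  term(m=+2) = (0.085512, -0.029216)   from Y*(Ω₁)=(0.146611, -0.233031), Y(Ω₂)=(0.255218, 0.206385)
  term(m=+3) = (-0.009824, -0.018250)   from Y*(Ω₁)=(-0.181417, -0.010345), Y(Ω₂)=(0.059697, 0.097194)
  term(m=+4) = (0.007162, -0.005540)   from Y*(Ω₁)=(-0.183000, -0.381125), Y(Ω₂)=(0.004481, 0.020942)
Accumulated sum (0.157569, -0.000000); after 4π/(2l+1) scaling, (0.220008, -0.000000) ⇒ P_4 = 0.220008

0.220008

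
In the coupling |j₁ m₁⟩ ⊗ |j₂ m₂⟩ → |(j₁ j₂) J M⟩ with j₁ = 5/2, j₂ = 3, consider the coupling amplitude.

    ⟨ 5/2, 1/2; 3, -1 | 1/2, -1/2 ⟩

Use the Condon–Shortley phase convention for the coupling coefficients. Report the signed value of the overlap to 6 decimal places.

triangle: 5!*0!*1!/7! = 120/5040
(j±m)!: 3!*2!*2!*4!*0!*1! = 576
prefactor² = (2J+1)*Δ*N² = 192/7
  k=2: +1/(2!*3!*0!*0!*0!*1!) = 1/12
Σ = 1/12  ⇒  CG² = 192/7*(1/12)² = 4/21
CG = +√(4/21) = +0.436436

+0.436436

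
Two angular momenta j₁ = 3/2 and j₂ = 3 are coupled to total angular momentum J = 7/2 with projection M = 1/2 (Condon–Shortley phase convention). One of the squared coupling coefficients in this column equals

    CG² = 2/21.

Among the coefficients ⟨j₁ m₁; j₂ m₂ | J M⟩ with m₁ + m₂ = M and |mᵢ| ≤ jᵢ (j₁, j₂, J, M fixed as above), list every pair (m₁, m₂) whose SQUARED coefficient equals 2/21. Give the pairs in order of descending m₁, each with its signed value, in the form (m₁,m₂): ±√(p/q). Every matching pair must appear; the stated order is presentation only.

Admissible pairs with m₁+m₂ = M = 1/2: (-3/2,2), (-1/2,1), (1/2,0), (3/2,-1)
  (m₁,m₂)=(3/2,-1): CG² = 8/21, CG = +√(8/21)
  (m₁,m₂)=(1/2,0): CG² = 2/21, CG = +√(2/21)   ← matches the target
  (m₁,m₂)=(-1/2,1): CG² = 2/7, CG = −√(2/7)
  (m₁,m₂)=(-3/2,2): CG² = 5/21, CG = −√(5/21)
Pairs with CG² = 2/21: (1/2,0): +√(2/21)

(1/2,0): +√(2/21)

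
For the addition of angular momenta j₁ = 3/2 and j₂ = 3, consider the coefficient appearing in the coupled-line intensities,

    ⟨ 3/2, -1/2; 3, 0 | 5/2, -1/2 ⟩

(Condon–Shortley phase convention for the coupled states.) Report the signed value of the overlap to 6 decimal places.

triangle: 2!×1!×4!/8! = 48/40320
(j±m)!: 1!×2!×3!×3!×2!×3! = 864
prefactor² = (2J+1)×Δ×N² = 216/35
  k=1: −1/(1!×1!×1!×2!×0!×2!) = -1/4
  k=2: +1/(2!×0!×0!×1!×1!×3!) = 1/12
Σ = -1/6  ⇒  CG² = 216/35×(-1/6)² = 6/35
CG = −√(6/35) = -0.414039

-0.414039  (= −√(6/35))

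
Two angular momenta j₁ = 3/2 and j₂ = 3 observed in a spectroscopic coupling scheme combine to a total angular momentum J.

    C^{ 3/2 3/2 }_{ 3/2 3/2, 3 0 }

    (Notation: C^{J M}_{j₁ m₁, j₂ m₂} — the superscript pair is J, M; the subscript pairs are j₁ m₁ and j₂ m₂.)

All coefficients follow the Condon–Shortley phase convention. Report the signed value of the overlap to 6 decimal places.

+0.169031

triangle: 3!×0!×3!/7! = 36/5040
(j±m)!: 3!×0!×3!×3!×3!×0! = 1296
prefactor² = (2J+1)×Δ×N² = 1296/35
  k=0: +1/(0!×3!×0!×3!×0!×0!) = 1/36
Σ = 1/36  ⇒  CG² = 1296/35×(1/36)² = 1/35
CG = +√(1/35) = +0.169031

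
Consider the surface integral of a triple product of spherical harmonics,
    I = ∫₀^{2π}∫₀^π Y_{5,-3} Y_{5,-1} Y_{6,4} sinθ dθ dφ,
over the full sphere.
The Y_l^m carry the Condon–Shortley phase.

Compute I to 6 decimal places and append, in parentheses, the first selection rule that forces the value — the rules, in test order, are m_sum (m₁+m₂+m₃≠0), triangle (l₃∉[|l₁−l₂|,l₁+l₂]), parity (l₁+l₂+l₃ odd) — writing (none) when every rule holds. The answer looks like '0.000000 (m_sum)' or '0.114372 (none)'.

-0.069086 (none)

Checks pass: Σm=0; 16 even; l₃=6∈[0,10].
(2·5+1)(2·5+1)(2·6+1) = 1573
Δ: 4! 6! 6! / 17! → 1/28588560
sum: t=0:+1/345600 t=1:−1/13824 t=2:+1/5184 t=3:−1/13824 t=4:+1/345600 = 7/129600
3j²(5 5 6; 0 0 0) = Δ·Π!·Σ² = 80/7293  (sign +1)
sum: t=2:+1/138240 t=3:−1/86400 t=4:+1/829440 = -13/4147200
3j²(5 5 6; -3 -1 4) = Δ·Π!·Σ² = 13/3740  (sign -1)
combine: 4πI² = 1573·80/7293·13/3740 = 52/867
take √, sign -1: I = -0.06908555
No selection rule forces the value: the integral is nonzero (none).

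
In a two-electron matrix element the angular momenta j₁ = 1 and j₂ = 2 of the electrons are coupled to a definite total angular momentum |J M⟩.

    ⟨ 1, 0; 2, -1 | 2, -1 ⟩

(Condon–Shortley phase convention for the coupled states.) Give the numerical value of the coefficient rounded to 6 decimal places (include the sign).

triangle: 1!×1!×3!/6! = 6/720
(j±m)!: 1!×1!×1!×3!×1!×3! = 36
prefactor² = (2J+1)×Δ×N² = 3/2
  k=0: +1/(0!×1!×1!×1!×0!×2!) = 1/2
  k=1: −1/(1!×0!×0!×0!×1!×3!) = -1/6
Σ = 1/3  ⇒  CG² = 3/2×(1/3)² = 1/6
CG = +√(1/6) = +0.408248

+0.408248  (= +√(1/6))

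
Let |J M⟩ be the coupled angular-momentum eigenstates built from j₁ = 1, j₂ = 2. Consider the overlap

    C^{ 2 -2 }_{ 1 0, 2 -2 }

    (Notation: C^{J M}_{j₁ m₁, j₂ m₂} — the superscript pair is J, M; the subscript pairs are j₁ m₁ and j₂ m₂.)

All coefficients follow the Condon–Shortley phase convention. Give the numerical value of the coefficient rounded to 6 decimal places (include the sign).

triangle: 1!·1!·3!/6! = 6/720
(j±m)!: 1!·1!·0!·4!·0!·4! = 576
prefactor² = (2J+1)·Δ·N² = 24
  k=0: +1/(0!·1!·1!·0!·0!·3!) = 1/6
Σ = 1/6  ⇒  CG² = 24·(1/6)² = 2/3
CG = +√(2/3) = +0.816497

+√(2/3) = +0.816497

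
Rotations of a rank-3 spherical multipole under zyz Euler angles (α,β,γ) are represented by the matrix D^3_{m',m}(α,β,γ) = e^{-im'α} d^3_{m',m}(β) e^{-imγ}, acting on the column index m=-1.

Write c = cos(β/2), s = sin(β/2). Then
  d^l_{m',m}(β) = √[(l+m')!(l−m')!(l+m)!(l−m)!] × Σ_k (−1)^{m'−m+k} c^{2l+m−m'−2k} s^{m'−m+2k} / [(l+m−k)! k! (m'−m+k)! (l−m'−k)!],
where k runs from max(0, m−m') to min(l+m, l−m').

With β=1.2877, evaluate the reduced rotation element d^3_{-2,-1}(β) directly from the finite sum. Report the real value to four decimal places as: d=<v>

d=-0.0787

d^3_{-2,-1}(β=1.2877) via the finite sum:
c=cos(1.287700/2)=0.799791, s=sin(1.287700/2)=0.600279; N=√[1·120·2·24]=75.894664
k∈{1,2} keeps every argument non-negative
  k=1: (−1)^0·75.8947/(24)·0.7998^5·0.6003^1 = +0.621205
  k=2: (−1)^1·75.8947/(12)·0.7998^3·0.6003^3 = -0.699872
d^3_{-2,-1}(1.2877) = +0.621205 -0.699872 = -0.078667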